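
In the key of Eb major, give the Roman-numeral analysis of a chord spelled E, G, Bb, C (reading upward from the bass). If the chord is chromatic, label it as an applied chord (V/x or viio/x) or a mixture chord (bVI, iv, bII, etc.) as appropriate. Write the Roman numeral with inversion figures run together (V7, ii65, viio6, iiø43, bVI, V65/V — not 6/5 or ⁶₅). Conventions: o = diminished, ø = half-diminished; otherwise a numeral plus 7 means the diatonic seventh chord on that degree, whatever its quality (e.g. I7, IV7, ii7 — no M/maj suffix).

Stacked in thirds the chord is C-E-G-Bb: a dominant seventh chord on C.
C is not a diatonic chord root with this quality in Eb major, but it lies a perfect fifth above F (ii), so the chord functions as an applied dominant of ii.
With E in the bass the chord is in first inversion, so the figured bass is 65.

V65/ii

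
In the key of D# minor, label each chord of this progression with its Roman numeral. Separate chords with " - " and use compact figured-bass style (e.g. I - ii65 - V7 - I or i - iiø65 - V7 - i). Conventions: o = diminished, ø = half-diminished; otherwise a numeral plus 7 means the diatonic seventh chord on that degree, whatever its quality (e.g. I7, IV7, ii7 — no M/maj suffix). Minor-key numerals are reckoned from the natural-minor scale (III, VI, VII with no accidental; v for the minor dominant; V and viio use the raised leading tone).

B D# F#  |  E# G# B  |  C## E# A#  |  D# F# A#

VI - iio - V6 - i

B-D#-F# has root B, degree 6 in D# minor, so VI.
E#-G#-B has root E#, degree 2 in D# minor, so iio.
C##-E#-A#: major triad on A# = scale degree 5 → V6.
D#-F#-A# has root D#, degree 1 in D# minor, so i.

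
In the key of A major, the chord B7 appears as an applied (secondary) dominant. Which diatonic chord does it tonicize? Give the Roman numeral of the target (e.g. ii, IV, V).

V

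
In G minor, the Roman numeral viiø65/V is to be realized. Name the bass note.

The applied chord viiø65/V is rooted on C#: C#-E-G-B.
The figure 65 means first inversion — the third is in the bass.

E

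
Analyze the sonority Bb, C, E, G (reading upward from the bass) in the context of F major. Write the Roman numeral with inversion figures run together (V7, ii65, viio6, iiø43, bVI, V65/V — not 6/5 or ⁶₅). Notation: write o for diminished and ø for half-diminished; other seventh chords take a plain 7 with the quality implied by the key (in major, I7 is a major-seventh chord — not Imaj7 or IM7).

Stacked in thirds the chord is C-E-G-Bb: a dominant seventh chord on C.
C is scale degree 5 in F major, and a dominant seventh chord on that degree is written V7.
With Bb in the bass the chord is in third inversion, so the figured bass is 42.

V42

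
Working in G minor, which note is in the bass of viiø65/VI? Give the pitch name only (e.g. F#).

F

The applied chord viiø65/VI is rooted on D: D-F-Ab-C.
The figure 65 means first inversion — the third is in the bass.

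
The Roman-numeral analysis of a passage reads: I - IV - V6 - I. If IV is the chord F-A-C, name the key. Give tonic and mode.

IV is given as F-A-C — a major triad with root F.
IV on F implies F is the subdominant; that puts the tonic at C, and the uppercase numeral fits major mode.

C major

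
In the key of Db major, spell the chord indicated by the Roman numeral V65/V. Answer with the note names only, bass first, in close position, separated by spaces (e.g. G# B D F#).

G Bb Db Eb

V65/V is a secondary dominant — the dominant seventh of V. V in Db major is Ab, so the applied chord's root is Eb, a perfect fifth above.
Building a dominant seventh chord on Eb gives Eb-G-Bb-Db.
The figured bass 65 indicates first inversion, placing the third (G) in the bass: G-Bb-Db-Eb.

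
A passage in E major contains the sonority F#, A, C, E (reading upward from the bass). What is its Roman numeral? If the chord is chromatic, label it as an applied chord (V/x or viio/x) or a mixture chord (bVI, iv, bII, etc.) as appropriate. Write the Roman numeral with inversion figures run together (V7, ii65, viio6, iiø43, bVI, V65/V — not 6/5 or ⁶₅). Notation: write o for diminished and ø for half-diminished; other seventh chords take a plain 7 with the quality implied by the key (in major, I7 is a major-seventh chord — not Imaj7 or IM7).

iiø7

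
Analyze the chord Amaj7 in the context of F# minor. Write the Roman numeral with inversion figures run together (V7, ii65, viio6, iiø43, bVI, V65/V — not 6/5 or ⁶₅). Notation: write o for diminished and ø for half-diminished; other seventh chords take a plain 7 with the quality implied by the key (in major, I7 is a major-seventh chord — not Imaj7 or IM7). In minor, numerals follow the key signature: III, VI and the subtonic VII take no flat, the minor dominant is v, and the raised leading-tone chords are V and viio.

Stacked in thirds the chord is A-C#-E-G#: a major seventh chord on A.
A is scale degree 3 in F# minor, and a major seventh chord on that degree is written III7.

III7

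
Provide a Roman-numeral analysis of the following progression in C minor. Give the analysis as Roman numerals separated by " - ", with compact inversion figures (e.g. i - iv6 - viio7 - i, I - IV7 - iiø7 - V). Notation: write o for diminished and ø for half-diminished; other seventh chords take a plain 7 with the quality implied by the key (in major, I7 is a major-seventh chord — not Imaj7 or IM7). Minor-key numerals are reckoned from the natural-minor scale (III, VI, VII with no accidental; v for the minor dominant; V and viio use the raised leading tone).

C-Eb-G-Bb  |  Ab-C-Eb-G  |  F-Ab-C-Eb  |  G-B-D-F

i7 - VI7 - iv7 - V7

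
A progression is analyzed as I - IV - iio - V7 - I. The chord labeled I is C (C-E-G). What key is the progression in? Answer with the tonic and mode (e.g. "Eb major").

C major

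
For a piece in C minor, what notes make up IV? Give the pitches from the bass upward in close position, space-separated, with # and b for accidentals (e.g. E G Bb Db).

Scale degree 4 in C minor is F; here the chord built on it is altered to a major triad. IV is the major subdominant, borrowed from the parallel major.
So the chord is F-A-C.

F A C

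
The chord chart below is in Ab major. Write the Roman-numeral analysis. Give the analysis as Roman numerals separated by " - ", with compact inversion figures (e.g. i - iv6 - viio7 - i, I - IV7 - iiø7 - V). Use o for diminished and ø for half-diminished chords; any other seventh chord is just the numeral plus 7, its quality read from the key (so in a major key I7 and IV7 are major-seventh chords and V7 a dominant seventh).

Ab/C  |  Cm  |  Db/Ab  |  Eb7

I6 - iii - IV64 - V7

Ab/C has root Ab, degree 1 in Ab major, so I6.
Cm: minor triad on C = scale degree 3 → iii.
Db/Ab: major triad on Db = scale degree 4 → IV64.
Eb7: root Eb is the dominant; dominant seventh chord there is V7.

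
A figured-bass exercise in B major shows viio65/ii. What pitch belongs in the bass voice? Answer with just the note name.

The applied chord viio65/ii is rooted on B#: B#-D#-F#-A.
The figure 65 means first inversion — the third is in the bass.

D#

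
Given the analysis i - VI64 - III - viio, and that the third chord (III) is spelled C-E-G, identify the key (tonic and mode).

A minor

III is given as C-E-G — a major triad with root C.
III on C implies C is the mediant; that puts the tonic at A, and the uppercase numeral fits minor mode.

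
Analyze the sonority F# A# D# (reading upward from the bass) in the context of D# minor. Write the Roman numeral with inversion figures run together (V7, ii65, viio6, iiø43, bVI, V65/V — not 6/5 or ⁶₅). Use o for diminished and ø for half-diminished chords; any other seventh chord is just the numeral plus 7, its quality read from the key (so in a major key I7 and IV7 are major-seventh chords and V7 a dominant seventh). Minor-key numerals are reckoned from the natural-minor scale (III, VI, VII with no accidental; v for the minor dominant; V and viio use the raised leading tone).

i6

The pitches D#-F#-A# form a minor triad rooted on D#.
In D# minor, D# is the tonic; the diatonic minor triad there is i.
With F# in the bass the chord is in first inversion, so the figured bass is 6.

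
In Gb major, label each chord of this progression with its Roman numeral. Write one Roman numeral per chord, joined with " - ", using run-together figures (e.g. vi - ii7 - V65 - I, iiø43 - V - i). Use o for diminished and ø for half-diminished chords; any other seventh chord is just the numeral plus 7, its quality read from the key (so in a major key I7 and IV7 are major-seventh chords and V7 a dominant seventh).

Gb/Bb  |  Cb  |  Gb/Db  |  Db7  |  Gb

I6 - IV - I64 - V7 - I

Gb/Bb has root Gb, degree 1 in Gb major, so I6.
Cb: major triad on Cb = scale degree 4 → IV.
Gb/Db: major triad on Gb = scale degree 1 → I64.
Db7 has root Db, degree 5 in Gb major, so V7.
Gb: root Gb is the tonic; major triad there is I.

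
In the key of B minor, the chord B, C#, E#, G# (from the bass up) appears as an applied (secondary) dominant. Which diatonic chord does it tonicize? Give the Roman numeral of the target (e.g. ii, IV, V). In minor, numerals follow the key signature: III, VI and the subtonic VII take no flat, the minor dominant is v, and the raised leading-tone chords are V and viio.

V

The chord is a dominant seventh chord on C#.
A dominant resolves down a perfect fifth: C# → F#. In B minor, F# is scale degree 5, i.e. V.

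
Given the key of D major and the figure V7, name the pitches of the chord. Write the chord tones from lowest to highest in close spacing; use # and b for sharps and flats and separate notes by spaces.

In D major, scale degree 5 is A, and the diatonic chord built there is a dominant seventh chord.
That chord is spelled A-C#-E-G.

A C# E G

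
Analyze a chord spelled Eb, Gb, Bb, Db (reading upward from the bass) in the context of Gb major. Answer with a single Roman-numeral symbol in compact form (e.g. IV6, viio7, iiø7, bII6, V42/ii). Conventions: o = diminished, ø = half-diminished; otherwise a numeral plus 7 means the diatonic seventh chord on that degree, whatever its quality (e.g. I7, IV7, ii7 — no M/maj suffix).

vi7

The pitches Eb-Gb-Bb-Db form a minor seventh chord rooted on Eb.
Eb is scale degree 6 in Gb major, and a minor seventh chord on that degree is written vi7.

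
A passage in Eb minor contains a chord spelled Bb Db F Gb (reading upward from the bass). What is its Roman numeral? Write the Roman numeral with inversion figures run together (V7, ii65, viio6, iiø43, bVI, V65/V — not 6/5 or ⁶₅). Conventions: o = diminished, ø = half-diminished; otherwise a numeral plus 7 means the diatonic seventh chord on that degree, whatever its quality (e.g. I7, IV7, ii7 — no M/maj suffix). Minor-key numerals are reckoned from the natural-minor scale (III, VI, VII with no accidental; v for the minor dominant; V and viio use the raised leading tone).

III65

Stacked in thirds the chord is Gb-Bb-Db-F: a major seventh chord on Gb.
In Eb minor, Gb is the mediant; the diatonic major seventh chord there is III7.
With Bb in the bass the chord is in first inversion, so the figured bass is 65.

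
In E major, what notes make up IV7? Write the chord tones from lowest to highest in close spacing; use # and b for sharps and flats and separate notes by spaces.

In E major, scale degree 4 is A, and the diatonic chord built there is a major seventh chord.
That chord is spelled A-C#-E-G#.

A C# E G#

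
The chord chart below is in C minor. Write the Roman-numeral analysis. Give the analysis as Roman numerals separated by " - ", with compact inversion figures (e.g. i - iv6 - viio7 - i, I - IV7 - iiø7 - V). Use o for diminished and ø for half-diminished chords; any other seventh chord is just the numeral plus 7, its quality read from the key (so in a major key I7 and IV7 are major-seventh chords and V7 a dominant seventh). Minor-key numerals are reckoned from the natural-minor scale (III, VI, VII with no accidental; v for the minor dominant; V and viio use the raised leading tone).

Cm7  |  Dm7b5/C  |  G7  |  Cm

Cm7: minor seventh chord on C = scale degree 1 → i7.
Dm7b5/C: root D is the supertonic; half-diminished seventh chord there is iiø42.
G7 has root G, degree 5 in C minor, so V7.
Cm: minor triad on C = scale degree 1 → i.

i7 - iiø42 - V7 - i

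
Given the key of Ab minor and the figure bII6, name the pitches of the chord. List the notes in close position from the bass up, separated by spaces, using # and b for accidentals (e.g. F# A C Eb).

Db Fb Bbb

bII6 is the Neapolitan sixth — a major triad on the lowered second degree, here in its customary first inversion. In Ab minor that root is Bbb.
So the chord is Bbb-Db-Fb.
The figured bass 6 indicates first inversion, placing the third (Db) in the bass: Db-Fb-Bbb.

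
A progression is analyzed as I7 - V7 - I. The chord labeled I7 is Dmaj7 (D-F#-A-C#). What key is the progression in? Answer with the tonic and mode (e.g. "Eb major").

D major

The anchor chord is a major seventh chord on D, labeled I7.
If D is scale degree 1 and the mode makes that degree carry a major seventh chord, the tonic is D and the mode is major.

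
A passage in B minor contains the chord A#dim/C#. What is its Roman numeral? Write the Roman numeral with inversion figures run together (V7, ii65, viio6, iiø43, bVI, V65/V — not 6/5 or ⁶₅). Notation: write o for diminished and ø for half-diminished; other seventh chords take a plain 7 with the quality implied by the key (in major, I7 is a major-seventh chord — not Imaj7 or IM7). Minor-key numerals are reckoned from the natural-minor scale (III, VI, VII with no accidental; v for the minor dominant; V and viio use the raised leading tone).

viio6

The pitches A#-C#-E form a diminished triad rooted on A#.
In B minor, A# is the leading tone; the diatonic diminished triad there is viio.
With C# in the bass the chord is in first inversion, so the figured bass is 6.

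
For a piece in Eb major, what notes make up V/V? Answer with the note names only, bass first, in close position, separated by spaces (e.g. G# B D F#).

F A C

The slash means an applied dominant: we want the dominant of V. In Eb major, V is Bb major, and its dominant is built on F.
Building a major triad on F gives F-A-C.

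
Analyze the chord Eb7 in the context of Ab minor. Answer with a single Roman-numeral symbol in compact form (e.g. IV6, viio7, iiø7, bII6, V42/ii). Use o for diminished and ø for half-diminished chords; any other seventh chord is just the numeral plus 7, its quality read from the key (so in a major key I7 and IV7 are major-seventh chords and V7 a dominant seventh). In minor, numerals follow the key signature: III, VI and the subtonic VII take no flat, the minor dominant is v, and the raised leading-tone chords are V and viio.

The pitches Eb-G-Bb-Db form a dominant seventh chord rooted on Eb.
In Ab minor, Eb is the dominant; the diatonic dominant seventh chord there is V7.

V7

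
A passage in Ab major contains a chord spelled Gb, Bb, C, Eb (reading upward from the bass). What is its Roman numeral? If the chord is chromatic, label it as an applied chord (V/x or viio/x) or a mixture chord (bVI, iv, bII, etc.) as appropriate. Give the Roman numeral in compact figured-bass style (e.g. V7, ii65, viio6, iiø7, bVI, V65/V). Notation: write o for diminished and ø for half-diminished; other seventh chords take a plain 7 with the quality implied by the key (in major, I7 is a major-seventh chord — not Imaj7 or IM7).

Stacked in thirds the chord is C-Eb-Gb-Bb: a half-diminished seventh chord on C.
C sits a half step below Db (IV in Ab major); a diminished chord there is the applied leading-tone chord of IV.
With Gb in the bass the chord is in second inversion, so the figured bass is 43.

viiø43/IV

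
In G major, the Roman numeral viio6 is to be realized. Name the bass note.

A

viio in G major has root F#; the chord is F#-A-C.
The figure 6 means first inversion — the third is in the bass.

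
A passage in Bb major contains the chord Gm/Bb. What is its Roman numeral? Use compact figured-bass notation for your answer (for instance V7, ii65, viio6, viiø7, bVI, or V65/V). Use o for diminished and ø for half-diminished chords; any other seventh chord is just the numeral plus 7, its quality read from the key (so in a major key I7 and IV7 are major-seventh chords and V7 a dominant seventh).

Stacked in thirds the chord is G-Bb-D: a minor triad on G.
G is scale degree 6 in Bb major, and a minor triad on that degree is written vi.
With Bb in the bass the chord is in first inversion, so the figured bass is 6.

vi6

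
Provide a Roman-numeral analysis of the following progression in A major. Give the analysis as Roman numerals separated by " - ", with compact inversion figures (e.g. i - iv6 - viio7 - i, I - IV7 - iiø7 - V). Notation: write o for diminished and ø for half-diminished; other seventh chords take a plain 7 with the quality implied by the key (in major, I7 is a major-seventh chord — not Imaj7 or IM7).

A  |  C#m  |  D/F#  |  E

A has root A, degree 1 in A major, so I.
C#m: root C# is the mediant; minor triad there is iii.
D/F#: root D is the subdominant; major triad there is IV6.
E has root E, degree 5 in A major, so V.

I - iii - IV6 - V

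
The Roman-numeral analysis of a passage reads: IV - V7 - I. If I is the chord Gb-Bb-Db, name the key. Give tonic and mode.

Gb major

The chord Gb is a major triad rooted on Gb; its label is I.
If Gb is scale degree 1 and the mode makes that degree carry a major triad, the tonic is Gb and the mode is major.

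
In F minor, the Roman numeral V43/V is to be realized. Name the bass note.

The applied chord V43/V is rooted on G: G-B-D-F.
The figure 43 means second inversion — the fifth is in the bass.

D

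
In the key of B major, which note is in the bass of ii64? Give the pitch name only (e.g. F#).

G#

ii in B major has root C#; the chord is C#-E-G#.
The figure 64 means second inversion — the fifth is in the bass.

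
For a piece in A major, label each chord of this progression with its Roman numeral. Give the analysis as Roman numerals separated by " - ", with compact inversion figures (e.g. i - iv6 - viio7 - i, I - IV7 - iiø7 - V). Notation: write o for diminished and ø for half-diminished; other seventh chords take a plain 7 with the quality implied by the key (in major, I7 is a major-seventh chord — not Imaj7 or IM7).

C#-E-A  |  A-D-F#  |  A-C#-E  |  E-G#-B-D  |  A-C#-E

C#-E-A: root A is the tonic; major triad there is I6.
A-D-F# has root D, degree 4 in A major, so IV64.
A-C#-E has root A, degree 1 in A major, so I.
E-G#-B-D has root E, degree 5 in A major, so V7.
A-C#-E: root A is the tonic; major triad there is I.

I6 - IV64 - I - V7 - I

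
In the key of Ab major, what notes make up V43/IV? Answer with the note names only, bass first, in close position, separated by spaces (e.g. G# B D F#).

Eb Gb Ab C

The slash means an applied dominant: we want the dominant of IV. In Ab major, IV is Db major, and its dominant is built on Ab.
Building a dominant seventh chord on Ab gives Ab-C-Eb-Gb.
The figured bass 43 indicates second inversion, placing the fifth (Eb) in the bass: Eb-Gb-Ab-C.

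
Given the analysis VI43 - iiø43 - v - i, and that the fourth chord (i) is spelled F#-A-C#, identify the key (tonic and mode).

The chord F#m is a minor triad rooted on F#; its label is i.
If F# is scale degree 1 and the mode makes that degree carry a minor triad, the tonic is F# and the mode is minor.

F# minor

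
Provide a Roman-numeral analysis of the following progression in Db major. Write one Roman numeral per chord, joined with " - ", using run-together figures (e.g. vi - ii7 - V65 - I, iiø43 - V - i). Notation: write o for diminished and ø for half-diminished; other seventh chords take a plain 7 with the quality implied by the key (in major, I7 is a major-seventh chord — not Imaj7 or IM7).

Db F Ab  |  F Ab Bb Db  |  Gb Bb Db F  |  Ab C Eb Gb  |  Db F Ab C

I - vi43 - IV7 - V7 - I7

Db-F-Ab has root Db, degree 1 in Db major, so I.
F-Ab-Bb-Db: root Bb is the submediant; minor seventh chord there is vi43.
Gb-Bb-Db-F: root Gb is the subdominant; major seventh chord there is IV7.
Ab-C-Eb-Gb has root Ab, degree 5 in Db major, so V7.
Db-F-Ab-C: root Db is the tonic; major seventh chord there is I7.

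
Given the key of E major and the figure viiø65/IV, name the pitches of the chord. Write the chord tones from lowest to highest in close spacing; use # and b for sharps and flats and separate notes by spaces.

viiø65/IV is a secondary leading-tone chord. The target IV is A in E major; the applied chord is rooted a semitone below, on G#.
Building a half-diminished seventh chord on G# gives G#-B-D-F#.
With the 65 figure the chord is in first inversion; from the bass B upward in close position it reads B-D-F#-G#.

B D F# G#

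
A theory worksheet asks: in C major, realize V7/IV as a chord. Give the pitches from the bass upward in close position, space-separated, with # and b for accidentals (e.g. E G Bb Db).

C E G Bb

The slash means an applied dominant: we want the dominant of IV. In C major, IV is F major, and its dominant is built on C.
Building a dominant seventh chord on C gives C-E-G-Bb.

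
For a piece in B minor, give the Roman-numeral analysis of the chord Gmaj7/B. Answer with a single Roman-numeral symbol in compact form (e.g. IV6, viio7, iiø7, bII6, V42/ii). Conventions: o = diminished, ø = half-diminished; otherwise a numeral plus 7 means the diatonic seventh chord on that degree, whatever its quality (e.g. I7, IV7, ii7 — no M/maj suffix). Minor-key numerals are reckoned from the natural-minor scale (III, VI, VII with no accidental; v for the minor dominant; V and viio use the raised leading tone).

VI65

Stacked in thirds the chord is G-B-D-F#: a major seventh chord on G.
In B minor, G is the submediant; the diatonic major seventh chord there is VI7.
With B in the bass the chord is in first inversion, so the figured bass is 65.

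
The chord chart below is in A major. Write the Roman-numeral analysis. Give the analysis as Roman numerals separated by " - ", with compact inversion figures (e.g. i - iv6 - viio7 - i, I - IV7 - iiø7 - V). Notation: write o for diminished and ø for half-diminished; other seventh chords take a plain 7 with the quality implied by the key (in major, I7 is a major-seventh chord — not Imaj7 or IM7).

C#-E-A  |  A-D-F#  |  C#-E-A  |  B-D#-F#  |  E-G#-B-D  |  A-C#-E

I6 - IV64 - I6 - V/V - V7 - I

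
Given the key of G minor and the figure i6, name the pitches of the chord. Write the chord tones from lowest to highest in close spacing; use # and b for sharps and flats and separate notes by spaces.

Bb D G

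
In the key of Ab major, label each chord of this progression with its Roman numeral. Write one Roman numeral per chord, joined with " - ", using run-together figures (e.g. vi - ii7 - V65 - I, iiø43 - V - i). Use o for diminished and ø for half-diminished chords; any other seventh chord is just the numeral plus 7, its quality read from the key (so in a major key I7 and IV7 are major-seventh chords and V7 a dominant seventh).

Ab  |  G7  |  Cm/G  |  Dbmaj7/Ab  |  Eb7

I - V7/iii - iii64 - IV43 - V7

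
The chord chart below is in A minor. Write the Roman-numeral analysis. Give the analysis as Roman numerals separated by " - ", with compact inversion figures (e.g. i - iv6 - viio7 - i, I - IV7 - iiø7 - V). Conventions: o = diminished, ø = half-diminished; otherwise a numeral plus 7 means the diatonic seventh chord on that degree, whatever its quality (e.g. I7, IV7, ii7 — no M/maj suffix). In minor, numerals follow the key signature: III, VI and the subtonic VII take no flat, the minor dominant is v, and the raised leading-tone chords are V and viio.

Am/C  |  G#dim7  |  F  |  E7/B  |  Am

i6 - viio7 - VI - V43 - i

Am/C has root A, degree 1 in A minor, so i6.
G#dim7 has root G#, degree 7 in A minor, so viio7.
F has root F, degree 6 in A minor, so VI.
E7/B: root E is the dominant; dominant seventh chord there is V43.
Am: root A is the tonic; minor triad there is i.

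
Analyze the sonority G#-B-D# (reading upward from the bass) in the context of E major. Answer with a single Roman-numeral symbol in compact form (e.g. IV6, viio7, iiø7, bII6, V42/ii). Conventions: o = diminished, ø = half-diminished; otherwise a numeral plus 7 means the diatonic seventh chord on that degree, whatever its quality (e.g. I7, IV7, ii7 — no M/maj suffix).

Stacked in thirds the chord is G#-B-D#: a minor triad on G#.
In E major, G# is the mediant; the diatonic minor triad there is iii.

iii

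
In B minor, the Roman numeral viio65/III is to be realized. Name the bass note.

The applied chord viio65/III is rooted on C#: C#-E-G-Bb.
The figure 65 means first inversion — the third is in the bass.

E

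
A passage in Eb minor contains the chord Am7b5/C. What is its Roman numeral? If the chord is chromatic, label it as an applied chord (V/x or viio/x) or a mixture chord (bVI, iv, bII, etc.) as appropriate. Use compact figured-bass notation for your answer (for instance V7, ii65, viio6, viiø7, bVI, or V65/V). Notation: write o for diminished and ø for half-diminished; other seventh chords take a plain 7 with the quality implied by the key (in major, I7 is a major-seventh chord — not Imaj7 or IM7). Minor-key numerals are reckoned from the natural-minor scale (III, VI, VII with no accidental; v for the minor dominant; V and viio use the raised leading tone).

Stacked in thirds the chord is A-C-Eb-G: a half-diminished seventh chord on A.
A sits a half step below Bb (V in Eb minor); a diminished chord there is the applied leading-tone chord of V.
With C in the bass the chord is in first inversion, so the figured bass is 65.

viiø65/V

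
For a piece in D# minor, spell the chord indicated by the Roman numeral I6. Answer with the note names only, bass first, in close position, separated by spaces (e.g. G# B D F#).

Scale degree 1 in D# minor is D#; here the chord built on it is altered to a major triad. I6 is the major tonic (Picardy third), borrowed from the parallel major.
So the chord is D#-F##-A#.
The figured bass 6 indicates first inversion, placing the third (F##) in the bass: F##-A#-D#.

F## A# D#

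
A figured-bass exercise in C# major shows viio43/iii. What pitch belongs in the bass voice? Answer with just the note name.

A#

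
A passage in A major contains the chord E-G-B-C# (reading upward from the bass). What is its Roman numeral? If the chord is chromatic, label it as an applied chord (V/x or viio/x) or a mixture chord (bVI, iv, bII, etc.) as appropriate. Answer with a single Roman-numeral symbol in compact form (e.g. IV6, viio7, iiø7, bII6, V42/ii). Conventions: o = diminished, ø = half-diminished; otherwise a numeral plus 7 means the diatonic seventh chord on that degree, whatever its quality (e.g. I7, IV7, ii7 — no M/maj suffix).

Stacked in thirds the chord is C#-E-G-B: a half-diminished seventh chord on C#.
C# sits a half step below D (IV in A major); a diminished chord there is the applied leading-tone chord of IV.
With E in the bass the chord is in first inversion, so the figured bass is 65.

viiø65/IV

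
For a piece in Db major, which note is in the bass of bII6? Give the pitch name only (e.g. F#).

Gb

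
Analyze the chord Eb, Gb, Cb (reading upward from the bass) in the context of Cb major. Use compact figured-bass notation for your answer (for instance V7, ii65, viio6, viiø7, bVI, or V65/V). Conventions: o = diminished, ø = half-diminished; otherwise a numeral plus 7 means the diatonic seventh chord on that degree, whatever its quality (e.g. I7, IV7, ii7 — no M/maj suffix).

I6

Stacked in thirds the chord is Cb-Eb-Gb: a major triad on Cb.
In Cb major, Cb is the tonic; the diatonic major triad there is I.
With Eb in the bass the chord is in first inversion, so the figured bass is 6.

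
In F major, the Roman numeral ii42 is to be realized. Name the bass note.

ii in F major has root G; the chord is G-Bb-D-F.
The figure 42 means third inversion — the seventh is in the bass.

F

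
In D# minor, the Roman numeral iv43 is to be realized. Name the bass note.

D#

iv in D# minor has root G#; the chord is G#-B-D#-F#.
The figure 43 means second inversion — the fifth is in the bass.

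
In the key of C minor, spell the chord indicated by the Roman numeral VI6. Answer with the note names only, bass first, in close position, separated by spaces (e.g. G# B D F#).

The numeral's case and figure indicate a major triad. In C minor its root, the sixth degree, is Ab.
That chord is spelled Ab-C-Eb.
With the 6 figure the chord is in first inversion; from the bass C upward in close position it reads C-Eb-Ab.

C Eb Ab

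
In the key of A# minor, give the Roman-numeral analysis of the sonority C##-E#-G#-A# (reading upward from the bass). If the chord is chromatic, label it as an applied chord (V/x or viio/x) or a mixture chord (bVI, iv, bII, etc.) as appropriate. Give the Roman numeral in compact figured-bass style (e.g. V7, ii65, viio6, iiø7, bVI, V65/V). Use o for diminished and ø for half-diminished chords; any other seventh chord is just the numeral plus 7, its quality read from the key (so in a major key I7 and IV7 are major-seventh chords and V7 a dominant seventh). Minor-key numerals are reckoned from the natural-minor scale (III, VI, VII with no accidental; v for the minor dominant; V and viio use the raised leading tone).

Stacked in thirds the chord is A#-C##-E#-G#: a dominant seventh chord on A#.
A# is not a diatonic chord root with this quality in A# minor, but it lies a perfect fifth above D# (iv), so the chord functions as an applied dominant of iv.
With C## in the bass the chord is in first inversion, so the figured bass is 65.

V65/iv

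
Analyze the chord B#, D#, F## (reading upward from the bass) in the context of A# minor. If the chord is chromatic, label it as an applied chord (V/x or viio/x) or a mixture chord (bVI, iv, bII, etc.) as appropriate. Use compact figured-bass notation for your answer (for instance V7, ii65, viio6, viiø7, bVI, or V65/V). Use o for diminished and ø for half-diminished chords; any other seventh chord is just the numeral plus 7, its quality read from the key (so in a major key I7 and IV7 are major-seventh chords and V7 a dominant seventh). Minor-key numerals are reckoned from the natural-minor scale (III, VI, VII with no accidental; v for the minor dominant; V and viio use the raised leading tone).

ii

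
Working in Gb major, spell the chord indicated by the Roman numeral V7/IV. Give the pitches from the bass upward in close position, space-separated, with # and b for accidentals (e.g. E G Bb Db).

V7/IV is a secondary dominant — the dominant seventh of IV. IV in Gb major is Cb, so the applied chord's root is Gb, a perfect fifth above.
Building a dominant seventh chord on Gb gives Gb-Bb-Db-Fb.

Gb Bb Db Fb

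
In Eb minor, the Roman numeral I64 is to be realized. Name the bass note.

I in Eb minor has root Eb; the chord is Eb-G-Bb.
The figure 64 means second inversion — the fifth is in the bass.

Bb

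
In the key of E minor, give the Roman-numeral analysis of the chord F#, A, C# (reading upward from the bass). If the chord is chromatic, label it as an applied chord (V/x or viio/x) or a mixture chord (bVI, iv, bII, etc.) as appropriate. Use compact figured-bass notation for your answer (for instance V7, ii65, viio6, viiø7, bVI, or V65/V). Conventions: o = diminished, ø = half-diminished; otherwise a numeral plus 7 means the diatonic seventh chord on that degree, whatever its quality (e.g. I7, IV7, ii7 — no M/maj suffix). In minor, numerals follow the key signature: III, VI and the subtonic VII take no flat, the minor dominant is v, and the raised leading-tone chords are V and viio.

ii

The pitches F#-A-C# form a minor triad rooted on F#.
F# is the second degree of E minor. This is the minor supertonic, borrowed from the parallel major (the Dorian ii).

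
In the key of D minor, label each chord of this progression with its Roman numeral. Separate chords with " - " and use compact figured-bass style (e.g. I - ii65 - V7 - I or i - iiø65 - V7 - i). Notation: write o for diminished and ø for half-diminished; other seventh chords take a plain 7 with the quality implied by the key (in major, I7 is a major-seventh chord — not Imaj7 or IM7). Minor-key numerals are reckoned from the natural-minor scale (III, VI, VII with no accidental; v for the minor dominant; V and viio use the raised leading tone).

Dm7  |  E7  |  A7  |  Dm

i7 - V7/V - V7 - i

Dm7 has root D, degree 1 in D minor, so i7.
E7 is the secondary dominant of V (dominant seventh chord on E): V7/V.
A7 has root A, degree 5 in D minor, so V7.
Dm: root D is the tonic; minor triad there is i.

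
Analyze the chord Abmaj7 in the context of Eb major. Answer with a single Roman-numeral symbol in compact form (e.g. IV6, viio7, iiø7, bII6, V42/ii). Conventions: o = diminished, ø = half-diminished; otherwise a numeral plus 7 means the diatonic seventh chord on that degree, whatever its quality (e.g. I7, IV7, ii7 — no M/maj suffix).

The pitches Ab-C-Eb-G form a major seventh chord rooted on Ab.
In Eb major, Ab is the subdominant; the diatonic major seventh chord there is IV7.

IV7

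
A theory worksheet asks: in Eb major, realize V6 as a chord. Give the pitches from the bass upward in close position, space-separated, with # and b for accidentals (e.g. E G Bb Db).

D F Bb

The numeral's case and figure indicate a major triad. In Eb major its root, the fifth degree, is Bb.
That chord is spelled Bb-D-F.
The figured bass 6 indicates first inversion, placing the third (D) in the bass: D-F-Bb.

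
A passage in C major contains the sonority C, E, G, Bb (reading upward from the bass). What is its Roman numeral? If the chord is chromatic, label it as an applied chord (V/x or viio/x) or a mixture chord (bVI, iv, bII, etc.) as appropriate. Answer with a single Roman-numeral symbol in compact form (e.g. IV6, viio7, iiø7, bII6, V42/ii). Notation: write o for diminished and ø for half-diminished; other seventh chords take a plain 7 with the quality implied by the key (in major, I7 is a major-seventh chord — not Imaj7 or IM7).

Stacked in thirds the chord is C-E-G-Bb: a dominant seventh chord on C.
C is not a diatonic chord root with this quality in C major, but it lies a perfect fifth above F (IV), so the chord functions as an applied dominant of IV.

V7/IV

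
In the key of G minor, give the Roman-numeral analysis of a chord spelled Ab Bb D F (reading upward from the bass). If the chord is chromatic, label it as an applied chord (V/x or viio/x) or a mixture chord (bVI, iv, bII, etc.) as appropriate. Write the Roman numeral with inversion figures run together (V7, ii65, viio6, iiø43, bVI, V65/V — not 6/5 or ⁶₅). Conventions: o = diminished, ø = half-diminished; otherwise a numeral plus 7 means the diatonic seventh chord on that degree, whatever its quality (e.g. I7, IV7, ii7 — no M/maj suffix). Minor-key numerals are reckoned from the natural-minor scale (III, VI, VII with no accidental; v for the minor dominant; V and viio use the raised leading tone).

V42/VI

The pitches Bb-D-F-Ab form a dominant seventh chord rooted on Bb.
Bb is not a diatonic chord root with this quality in G minor, but it lies a perfect fifth above Eb (VI), so the chord functions as an applied dominant of VI.
With Ab in the bass the chord is in third inversion, so the figured bass is 42.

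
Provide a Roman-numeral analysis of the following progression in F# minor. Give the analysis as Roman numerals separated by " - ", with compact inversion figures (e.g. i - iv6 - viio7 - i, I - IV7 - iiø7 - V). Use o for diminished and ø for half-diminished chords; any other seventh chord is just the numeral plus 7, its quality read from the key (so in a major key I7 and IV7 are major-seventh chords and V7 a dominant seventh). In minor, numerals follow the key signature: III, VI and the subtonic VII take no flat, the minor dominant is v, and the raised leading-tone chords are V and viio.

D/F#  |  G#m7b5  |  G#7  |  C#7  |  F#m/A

VI6 - iiø7 - V7/V - V7 - i6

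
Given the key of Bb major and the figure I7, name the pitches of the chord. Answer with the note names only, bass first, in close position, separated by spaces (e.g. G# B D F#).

The numeral's case and figure indicate a major seventh chord. In Bb major its root, the first degree, is Bb.
That chord is spelled Bb-D-F-A.

Bb D F A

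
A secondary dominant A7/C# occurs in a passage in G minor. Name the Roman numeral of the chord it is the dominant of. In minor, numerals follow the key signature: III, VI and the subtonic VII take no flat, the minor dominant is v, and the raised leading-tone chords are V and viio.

V

The chord is a dominant seventh chord on A.
A dominant resolves down a perfect fifth: A → D. In G minor, D is scale degree 5, i.e. V.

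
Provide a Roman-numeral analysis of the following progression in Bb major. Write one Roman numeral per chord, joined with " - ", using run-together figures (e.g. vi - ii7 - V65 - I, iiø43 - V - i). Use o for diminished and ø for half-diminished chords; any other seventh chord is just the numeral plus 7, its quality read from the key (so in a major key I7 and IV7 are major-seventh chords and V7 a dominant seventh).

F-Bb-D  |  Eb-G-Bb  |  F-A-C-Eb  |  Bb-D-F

I64 - IV - V7 - I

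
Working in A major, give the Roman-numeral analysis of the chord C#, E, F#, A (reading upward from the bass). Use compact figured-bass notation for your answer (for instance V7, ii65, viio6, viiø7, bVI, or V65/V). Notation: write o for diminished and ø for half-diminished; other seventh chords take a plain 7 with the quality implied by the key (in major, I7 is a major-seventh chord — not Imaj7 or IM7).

The pitches F#-A-C#-E form a minor seventh chord rooted on F#.
F# is scale degree 6 in A major, and a minor seventh chord on that degree is written vi7.
With C# in the bass the chord is in second inversion, so the figured bass is 43.

vi43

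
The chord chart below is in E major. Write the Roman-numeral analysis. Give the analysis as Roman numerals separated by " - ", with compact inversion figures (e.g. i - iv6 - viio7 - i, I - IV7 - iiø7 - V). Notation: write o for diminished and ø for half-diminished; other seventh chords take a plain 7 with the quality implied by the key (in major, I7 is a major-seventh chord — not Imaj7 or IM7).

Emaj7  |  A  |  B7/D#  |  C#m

I7 - IV - V65 - vi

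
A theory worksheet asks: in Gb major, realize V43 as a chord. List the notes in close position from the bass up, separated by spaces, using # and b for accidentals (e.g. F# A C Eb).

The numeral's case and figure indicate a dominant seventh chord. In Gb major its root, the fifth degree, is Db.
That chord is spelled Db-F-Ab-Cb.
With the 43 figure the chord is in second inversion; from the bass Ab upward in close position it reads Ab-Cb-Db-F.

Ab Cb Db F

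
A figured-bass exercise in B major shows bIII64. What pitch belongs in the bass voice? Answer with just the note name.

A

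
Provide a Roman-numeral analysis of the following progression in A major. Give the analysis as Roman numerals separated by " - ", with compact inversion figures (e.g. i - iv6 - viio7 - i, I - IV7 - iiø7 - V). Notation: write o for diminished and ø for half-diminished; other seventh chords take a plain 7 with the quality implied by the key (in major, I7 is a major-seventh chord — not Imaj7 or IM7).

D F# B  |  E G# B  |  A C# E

D-F#-B: root B is the supertonic; minor triad there is ii6.
E-G#-B: root E is the dominant; major triad there is V.
A-C#-E: root A is the tonic; major triad there is I.

ii6 - V - I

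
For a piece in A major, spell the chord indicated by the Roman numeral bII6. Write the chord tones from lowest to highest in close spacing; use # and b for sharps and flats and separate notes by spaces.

D F Bb

Scale degree 2 in A major is B; lowering it a half step gives Bb. bII6 is the Neapolitan sixth — a major triad on the lowered second degree, here in its customary first inversion.
So the chord is Bb-D-F.
With the 6 figure the chord is in first inversion; from the bass D upward in close position it reads D-F-Bb.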